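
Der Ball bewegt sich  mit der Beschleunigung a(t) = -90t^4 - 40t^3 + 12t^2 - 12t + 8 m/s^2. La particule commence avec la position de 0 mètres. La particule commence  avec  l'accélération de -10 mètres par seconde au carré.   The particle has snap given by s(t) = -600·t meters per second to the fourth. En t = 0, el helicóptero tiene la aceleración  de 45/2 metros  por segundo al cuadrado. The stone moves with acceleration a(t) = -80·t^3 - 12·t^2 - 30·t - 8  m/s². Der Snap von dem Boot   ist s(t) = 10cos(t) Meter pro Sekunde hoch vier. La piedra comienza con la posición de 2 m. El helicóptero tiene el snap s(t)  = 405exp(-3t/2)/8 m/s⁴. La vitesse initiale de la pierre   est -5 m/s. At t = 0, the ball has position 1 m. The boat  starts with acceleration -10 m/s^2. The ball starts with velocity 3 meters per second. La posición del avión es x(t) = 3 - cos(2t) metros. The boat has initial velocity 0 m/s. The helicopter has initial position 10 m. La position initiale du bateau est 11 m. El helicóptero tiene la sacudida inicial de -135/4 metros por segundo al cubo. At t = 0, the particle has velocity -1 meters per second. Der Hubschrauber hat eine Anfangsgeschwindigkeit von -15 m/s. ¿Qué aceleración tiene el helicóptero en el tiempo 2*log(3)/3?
Necesitamos integrar nuestra ecuación del snap s(t) = 405·exp(-3·t/2)/8 2 veces. La integral del snap, con j(0) = -135/4, da la sacudida: j(t) = -135·exp(-3·t/2)/4. La integral de la sacudida es la aceleración. Usando a(0) = 45/2, obtenemos a(t) = 45·exp(-3·t/2)/2. De la ecuación de la aceleración a(t) = 45·exp(-3·t/2)/2, sustituimos t = 2*log(3)/3 para obtener a = 15/2.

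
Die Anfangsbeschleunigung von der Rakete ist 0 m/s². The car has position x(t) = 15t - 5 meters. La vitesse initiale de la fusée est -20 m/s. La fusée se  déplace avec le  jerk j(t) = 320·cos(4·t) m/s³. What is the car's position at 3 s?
From the given position equation x(t) = 15·t - 5, we substitute t = 3 to get x = 40.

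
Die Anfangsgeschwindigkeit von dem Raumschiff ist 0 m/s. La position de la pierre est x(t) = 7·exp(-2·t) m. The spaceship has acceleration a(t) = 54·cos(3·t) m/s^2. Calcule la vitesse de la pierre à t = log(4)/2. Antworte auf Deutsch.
Ausgehend von der Position x(t) = 7·exp(-2·t), nehmen wir 1 Ableitung. Die Ableitung von der Position ergibt die Geschwindigkeit: v(t) = -14·exp(-2·t). Aus der Gleichung für die Geschwindigkeit v(t) = -14·exp(-2·t), setzen wir t = log(4)/2 ein und erhalten v = -7/2.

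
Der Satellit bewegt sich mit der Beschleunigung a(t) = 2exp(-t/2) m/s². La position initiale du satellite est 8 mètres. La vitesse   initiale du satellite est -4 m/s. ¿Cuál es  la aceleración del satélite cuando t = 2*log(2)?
Usando a(t) = 2·exp(-t/2) y sustituyendo t = 2*log(2), encontramos a = 1.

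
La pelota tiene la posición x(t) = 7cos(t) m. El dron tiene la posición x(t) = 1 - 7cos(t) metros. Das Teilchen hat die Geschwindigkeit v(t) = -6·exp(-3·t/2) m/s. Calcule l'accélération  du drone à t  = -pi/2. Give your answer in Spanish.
Debemos derivar nuestra ecuación de la posición x(t) = 1 - 7·cos(t) 2 veces. La derivada de la posición da la velocidad: v(t) = 7·sin(t). La derivada de la velocidad da la aceleración: a(t) = 7·cos(t). Tenemos la aceleración a(t) = 7·cos(t). Sustituyendo t = -pi/2: a(-pi/2) = 0.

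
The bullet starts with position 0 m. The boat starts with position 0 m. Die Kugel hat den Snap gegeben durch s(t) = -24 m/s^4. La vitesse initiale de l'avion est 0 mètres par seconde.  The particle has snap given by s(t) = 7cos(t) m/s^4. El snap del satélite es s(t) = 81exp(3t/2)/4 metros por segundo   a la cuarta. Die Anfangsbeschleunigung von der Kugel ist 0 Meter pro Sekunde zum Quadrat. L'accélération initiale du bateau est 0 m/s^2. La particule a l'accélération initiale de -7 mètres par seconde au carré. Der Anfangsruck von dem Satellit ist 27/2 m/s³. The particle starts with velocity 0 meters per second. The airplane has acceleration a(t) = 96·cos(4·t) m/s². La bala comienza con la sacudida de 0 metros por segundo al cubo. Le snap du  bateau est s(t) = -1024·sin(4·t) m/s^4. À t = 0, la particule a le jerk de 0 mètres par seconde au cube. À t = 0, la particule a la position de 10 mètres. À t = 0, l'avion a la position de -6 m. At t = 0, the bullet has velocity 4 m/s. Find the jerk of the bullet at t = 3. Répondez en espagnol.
Necesitamos integrar nuestra ecuación del snap s(t) = -24 1 vez. La antiderivada del snap es la sacudida. Usando j(0) = 0, obtenemos j(t) = -24·t. Usando j(t) = -24·t y sustituyendo t = 3, encontramos j = -72.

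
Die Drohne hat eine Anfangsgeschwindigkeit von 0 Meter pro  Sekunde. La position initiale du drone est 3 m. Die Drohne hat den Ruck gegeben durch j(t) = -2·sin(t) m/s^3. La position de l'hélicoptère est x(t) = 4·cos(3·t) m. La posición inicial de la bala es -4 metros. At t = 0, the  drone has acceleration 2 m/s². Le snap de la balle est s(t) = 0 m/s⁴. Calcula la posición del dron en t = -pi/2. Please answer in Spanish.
Debemos encontrar la integral de nuestra ecuación de la sacudida j(t) = -2·sin(t) 3 veces. Integrando la sacudida y usando la condición inicial a(0) = 2, obtenemos a(t) = 2·cos(t). La antiderivada de la aceleración, con v(0) = 0, da la velocidad: v(t) = 2·sin(t). Tomando ∫v(t)dt y aplicando x(0) = 3, encontramos x(t) = 5 - 2·cos(t). De la ecuación de la posición x(t) = 5 - 2·cos(t), sustituimos t = -pi/2 para obtener x = 5.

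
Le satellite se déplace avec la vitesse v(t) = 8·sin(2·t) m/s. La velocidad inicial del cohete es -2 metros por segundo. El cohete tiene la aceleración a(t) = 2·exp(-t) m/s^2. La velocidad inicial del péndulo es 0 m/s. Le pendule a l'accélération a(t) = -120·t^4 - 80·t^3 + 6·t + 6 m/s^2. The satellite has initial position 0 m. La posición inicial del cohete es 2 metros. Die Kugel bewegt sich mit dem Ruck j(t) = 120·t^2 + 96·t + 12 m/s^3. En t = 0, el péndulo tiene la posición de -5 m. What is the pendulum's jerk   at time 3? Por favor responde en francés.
En partant de l'accélération a(t) = -120·t^4 - 80·t^3 + 6·t + 6, nous prenons 1 dérivée. En prenant d/dt de a(t), nous trouvons j(t) = -480·t^3 - 240·t^2 + 6. De l'équation du jerk j(t) = -480·t^3 - 240·t^2 + 6, nous substituons t = 3 pour obtenir j = -15114.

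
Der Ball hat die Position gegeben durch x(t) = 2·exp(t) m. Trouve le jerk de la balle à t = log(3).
En partant de la position x(t) = 2·exp(t), nous prenons 3 dérivées. En prenant d/dt de x(t), nous trouvons v(t) = 2·exp(t). En dérivant la vitesse, nous obtenons l'accélération: a(t) = 2·exp(t). En dérivant l'accélération, nous obtenons le jerk: j(t) = 2·exp(t). En utilisant j(t) = 2·exp(t) et en substituant t = log(3), nous trouvons j = 6.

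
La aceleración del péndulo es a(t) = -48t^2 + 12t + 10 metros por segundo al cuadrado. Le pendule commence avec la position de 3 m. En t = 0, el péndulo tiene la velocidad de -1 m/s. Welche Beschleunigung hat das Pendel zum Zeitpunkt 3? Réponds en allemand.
Mit a(t) = -48·t^2 + 12·t + 10 und Einsetzen von t = 3, finden wir a = -386.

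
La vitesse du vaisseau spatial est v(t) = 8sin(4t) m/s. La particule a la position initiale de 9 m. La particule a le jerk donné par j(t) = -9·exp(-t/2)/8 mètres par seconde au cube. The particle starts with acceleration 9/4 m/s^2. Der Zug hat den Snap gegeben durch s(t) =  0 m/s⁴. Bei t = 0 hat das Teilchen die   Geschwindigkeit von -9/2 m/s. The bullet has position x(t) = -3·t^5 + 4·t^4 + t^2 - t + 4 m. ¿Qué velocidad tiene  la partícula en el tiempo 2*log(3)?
Para resolver esto, necesitamos tomar 2 integrales de nuestra ecuación de la sacudida j(t) = -9·exp(-t/2)/8. Tomando ∫j(t)dt y aplicando a(0) = 9/4, encontramos a(t) = 9·exp(-t/2)/4. La integral de la aceleración, con v(0) = -9/2, da la velocidad: v(t) = -9·exp(-t/2)/2. Usando v(t) = -9·exp(-t/2)/2 y sustituyendo t = 2*log(3), encontramos v = -3/2.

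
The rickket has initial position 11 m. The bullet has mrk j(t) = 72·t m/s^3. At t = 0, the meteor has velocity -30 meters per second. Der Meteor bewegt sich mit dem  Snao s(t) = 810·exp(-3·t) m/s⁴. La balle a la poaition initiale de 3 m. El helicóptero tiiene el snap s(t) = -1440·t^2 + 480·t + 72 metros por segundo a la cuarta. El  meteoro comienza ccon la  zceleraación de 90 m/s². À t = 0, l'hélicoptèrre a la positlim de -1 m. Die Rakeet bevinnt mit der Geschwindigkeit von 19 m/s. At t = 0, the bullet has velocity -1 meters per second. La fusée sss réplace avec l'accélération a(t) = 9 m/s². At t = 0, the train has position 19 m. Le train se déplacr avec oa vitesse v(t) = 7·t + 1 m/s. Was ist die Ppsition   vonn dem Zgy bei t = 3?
Wir müssen das Integral unserer Gleichung für die Geschwindigkeit v(t) = 7·t + 1 1-mal finden. Durch Integration von der Geschwindigkeit und Verwendung der Anfangsbedingung x(0) = 19, erhalten wir x(t) = 7·t^2/2 + t + 19. Wir haben die Position x(t) = 7·t^2/2 + t + 19. Durch Einsetzen von t = 3: x(3) = 107/2.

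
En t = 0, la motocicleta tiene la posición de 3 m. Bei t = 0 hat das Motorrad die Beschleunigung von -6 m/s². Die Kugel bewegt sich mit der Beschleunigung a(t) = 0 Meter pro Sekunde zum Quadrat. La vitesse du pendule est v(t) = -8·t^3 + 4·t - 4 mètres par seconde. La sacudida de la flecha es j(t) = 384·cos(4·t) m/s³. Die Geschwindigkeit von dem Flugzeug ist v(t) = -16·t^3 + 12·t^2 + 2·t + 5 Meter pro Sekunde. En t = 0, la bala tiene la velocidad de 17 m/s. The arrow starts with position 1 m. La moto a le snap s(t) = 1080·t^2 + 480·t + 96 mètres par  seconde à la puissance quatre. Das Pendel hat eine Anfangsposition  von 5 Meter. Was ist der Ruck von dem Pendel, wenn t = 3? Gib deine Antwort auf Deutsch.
Wir müssen unsere Gleichung für die Geschwindigkeit v(t) = -8·t^3 + 4·t - 4 2-mal ableiten. Durch Ableiten von der Geschwindigkeit erhalten wir die Beschleunigung: a(t) = 4 - 24·t^2. Durch Ableiten von der Beschleunigung erhalten wir den Ruck: j(t) = -48·t. Mit j(t) = -48·t und Einsetzen von t = 3, finden wir j = -144.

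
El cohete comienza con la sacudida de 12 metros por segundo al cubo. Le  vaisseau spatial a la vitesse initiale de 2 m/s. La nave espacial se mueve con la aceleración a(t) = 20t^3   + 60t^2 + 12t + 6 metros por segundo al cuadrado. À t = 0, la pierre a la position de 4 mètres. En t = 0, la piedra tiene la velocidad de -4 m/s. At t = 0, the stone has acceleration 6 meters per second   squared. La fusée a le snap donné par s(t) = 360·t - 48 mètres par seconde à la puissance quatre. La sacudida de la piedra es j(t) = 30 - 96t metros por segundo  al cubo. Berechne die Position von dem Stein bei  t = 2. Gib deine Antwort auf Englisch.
To solve this, we need to take 3 antiderivatives of our jerk equation j(t) = 30 - 96·t. Taking ∫j(t)dt and applying a(0) = 6, we find a(t) = -48·t^2 + 30·t + 6. The antiderivative of acceleration, with v(0) = -4, gives velocity: v(t) = -16·t^3 + 15·t^2 + 6·t - 4. Taking ∫v(t)dt and applying x(0) = 4, we find x(t) = -4·t^4 + 5·t^3 + 3·t^2 - 4·t + 4. Using x(t) = -4·t^4 + 5·t^3 + 3·t^2 - 4·t + 4 and substituting t = 2, we find x = -16.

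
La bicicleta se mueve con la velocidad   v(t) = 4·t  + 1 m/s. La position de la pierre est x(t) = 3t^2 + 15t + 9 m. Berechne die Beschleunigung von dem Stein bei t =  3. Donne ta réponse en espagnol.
Partiendo de la posición x(t) = 3·t^2 + 15·t + 9, tomamos 2 derivadas. La derivada de la posición da la velocidad: v(t) = 6·t + 15. La derivada de la velocidad da la aceleración: a(t) = 6. Usando a(t) = 6 y sustituyendo t = 3, encontramos a = 6.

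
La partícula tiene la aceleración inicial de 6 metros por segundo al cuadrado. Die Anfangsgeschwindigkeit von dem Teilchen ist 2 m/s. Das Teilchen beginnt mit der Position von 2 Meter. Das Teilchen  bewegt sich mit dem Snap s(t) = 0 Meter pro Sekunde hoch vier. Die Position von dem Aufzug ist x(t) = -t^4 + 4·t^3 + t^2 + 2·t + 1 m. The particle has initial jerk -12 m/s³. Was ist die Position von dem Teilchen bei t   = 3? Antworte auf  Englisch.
To solve this, we need to take 4 antiderivatives of our snap equation s(t) = 0. Taking ∫s(t)dt and applying j(0) = -12, we find j(t) = -12. Integrating jerk and using the initial condition a(0) = 6, we get a(t) = 6 - 12·t. Taking ∫a(t)dt and applying v(0) = 2, we find v(t) = -6·t^2 + 6·t + 2. Finding the integral of v(t) and using x(0) = 2: x(t) = -2·t^3 + 3·t^2 + 2·t + 2. We have position x(t) = -2·t^3 + 3·t^2 + 2·t + 2. Substituting t = 3: x(3) = -19.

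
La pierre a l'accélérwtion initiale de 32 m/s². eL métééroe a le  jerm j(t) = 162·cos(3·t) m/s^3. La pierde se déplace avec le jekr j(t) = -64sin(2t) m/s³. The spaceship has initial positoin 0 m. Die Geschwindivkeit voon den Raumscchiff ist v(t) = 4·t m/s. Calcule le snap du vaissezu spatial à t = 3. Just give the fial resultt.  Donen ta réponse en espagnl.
La respuesta es 0.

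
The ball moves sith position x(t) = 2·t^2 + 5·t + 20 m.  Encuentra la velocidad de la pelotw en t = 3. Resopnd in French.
Pour résoudre ceci, nous devons prendre 1 dérivée de notre équation de la position x(t) = 2·t^2 + 5·t + 20. La dérivée de la position donne la vitesse: v(t) = 4·t + 5. De l'équation de la vitesse v(t) = 4·t + 5, nous substituons t = 3 pour obtenir v = 17.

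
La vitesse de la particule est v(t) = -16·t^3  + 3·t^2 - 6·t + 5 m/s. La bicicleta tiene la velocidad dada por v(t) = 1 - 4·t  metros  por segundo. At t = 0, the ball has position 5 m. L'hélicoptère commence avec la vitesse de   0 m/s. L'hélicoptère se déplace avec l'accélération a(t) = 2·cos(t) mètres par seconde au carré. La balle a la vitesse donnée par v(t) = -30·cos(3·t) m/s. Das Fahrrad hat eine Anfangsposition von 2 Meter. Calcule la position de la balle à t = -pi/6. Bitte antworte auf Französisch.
En partant de la vitesse v(t) = -30·cos(3·t), nous prenons 1 intégrale. La primitive de la vitesse est la position. En utilisant x(0) = 5, nous obtenons x(t) = 5 - 10·sin(3·t). De l'équation de la position x(t) = 5 - 10·sin(3·t), nous substituons t = -pi/6 pour obtenir x = 15.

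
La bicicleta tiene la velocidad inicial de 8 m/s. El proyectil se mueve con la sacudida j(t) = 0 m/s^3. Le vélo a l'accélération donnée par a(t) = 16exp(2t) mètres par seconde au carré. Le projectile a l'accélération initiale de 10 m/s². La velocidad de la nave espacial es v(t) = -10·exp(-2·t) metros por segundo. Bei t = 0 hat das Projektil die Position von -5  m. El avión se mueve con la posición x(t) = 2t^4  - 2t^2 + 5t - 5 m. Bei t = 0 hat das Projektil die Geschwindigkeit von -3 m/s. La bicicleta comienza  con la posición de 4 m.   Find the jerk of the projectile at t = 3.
From the given jerk equation j(t) = 0, we substitute t = 3 to get j = 0.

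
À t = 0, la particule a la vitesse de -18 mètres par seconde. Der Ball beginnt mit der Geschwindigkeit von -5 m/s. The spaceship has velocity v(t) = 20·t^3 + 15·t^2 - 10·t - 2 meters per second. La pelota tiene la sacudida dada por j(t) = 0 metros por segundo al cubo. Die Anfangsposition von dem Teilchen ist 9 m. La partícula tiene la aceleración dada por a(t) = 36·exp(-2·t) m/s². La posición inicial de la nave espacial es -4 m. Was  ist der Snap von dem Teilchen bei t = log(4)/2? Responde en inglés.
Starting from acceleration a(t) = 36·exp(-2·t), we take 2 derivatives. Taking d/dt of a(t), we find j(t) = -72·exp(-2·t). Taking d/dt of j(t), we find s(t) = 144·exp(-2·t). From the given snap equation s(t) = 144·exp(-2·t), we substitute t = log(4)/2 to get s = 36.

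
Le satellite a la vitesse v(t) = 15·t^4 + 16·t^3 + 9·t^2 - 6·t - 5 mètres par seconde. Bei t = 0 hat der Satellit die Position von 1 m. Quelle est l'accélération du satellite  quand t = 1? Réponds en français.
En partant de la vitesse v(t) = 15·t^4 + 16·t^3 + 9·t^2 - 6·t - 5, nous prenons 1 dérivée. En prenant d/dt de v(t), nous trouvons a(t) = 60·t^3 + 48·t^2 + 18·t - 6. De l'équation de l'accélération a(t) = 60·t^3 + 48·t^2 + 18·t - 6, nous substituons t = 1 pour obtenir a = 120.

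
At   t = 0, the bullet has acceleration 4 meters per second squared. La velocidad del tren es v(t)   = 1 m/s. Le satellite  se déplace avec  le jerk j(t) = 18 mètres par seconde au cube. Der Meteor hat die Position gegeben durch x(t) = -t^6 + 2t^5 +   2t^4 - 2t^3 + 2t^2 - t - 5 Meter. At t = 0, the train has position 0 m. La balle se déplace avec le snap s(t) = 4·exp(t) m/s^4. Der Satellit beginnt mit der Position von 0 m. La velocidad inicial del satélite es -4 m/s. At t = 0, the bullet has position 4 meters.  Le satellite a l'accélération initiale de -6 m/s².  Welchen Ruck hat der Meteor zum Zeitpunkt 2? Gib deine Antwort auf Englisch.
Starting from position x(t) = -t^6 + 2·t^5 + 2·t^4 - 2·t^3 + 2·t^2 - t - 5, we take 3 derivatives. The derivative of position gives velocity: v(t) = -6·t^5 + 10·t^4 + 8·t^3 - 6·t^2 + 4·t - 1. Taking d/dt of v(t), we find a(t) = -30·t^4 + 40·t^3 + 24·t^2 - 12·t + 4. Taking d/dt of a(t), we find j(t) = -120·t^3 + 120·t^2 + 48·t - 12. Using j(t) = -120·t^3 + 120·t^2 + 48·t - 12 and substituting t = 2, we find j = -396.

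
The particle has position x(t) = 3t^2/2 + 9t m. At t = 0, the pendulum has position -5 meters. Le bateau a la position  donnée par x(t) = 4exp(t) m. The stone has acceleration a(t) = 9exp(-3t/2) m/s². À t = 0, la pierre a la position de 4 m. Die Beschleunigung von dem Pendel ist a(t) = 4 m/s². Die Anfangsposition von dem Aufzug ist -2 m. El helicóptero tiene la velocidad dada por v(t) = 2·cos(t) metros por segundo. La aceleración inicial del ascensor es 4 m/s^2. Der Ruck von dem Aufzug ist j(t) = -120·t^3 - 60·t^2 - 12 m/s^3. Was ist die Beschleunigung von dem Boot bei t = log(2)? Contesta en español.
Partiendo de la posición x(t) = 4·exp(t), tomamos 2 derivadas. Tomando d/dt de x(t), encontramos v(t) = 4·exp(t). La derivada de la velocidad da la aceleración: a(t) = 4·exp(t). Tenemos la aceleración a(t) = 4·exp(t). Sustituyendo t = log(2): a(log(2)) = 8.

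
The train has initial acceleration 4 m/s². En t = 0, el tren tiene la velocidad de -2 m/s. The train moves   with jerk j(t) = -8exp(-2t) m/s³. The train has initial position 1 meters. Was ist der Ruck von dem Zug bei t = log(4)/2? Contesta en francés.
De l'équation du jerk j(t) = -8·exp(-2·t), nous substituons t = log(4)/2 pour obtenir j = -2.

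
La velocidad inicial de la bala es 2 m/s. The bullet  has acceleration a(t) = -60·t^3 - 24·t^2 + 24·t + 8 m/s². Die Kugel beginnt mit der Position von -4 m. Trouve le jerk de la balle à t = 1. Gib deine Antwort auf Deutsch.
Wir müssen unsere Gleichung für die Beschleunigung a(t) = -60·t^3 - 24·t^2 + 24·t + 8 1-mal ableiten. Durch Ableiten von der Beschleunigung erhalten wir den Ruck: j(t) = -180·t^2 - 48·t + 24. Wir haben den Ruck j(t) = -180·t^2 - 48·t + 24. Durch Einsetzen von t = 1: j(1) = -204.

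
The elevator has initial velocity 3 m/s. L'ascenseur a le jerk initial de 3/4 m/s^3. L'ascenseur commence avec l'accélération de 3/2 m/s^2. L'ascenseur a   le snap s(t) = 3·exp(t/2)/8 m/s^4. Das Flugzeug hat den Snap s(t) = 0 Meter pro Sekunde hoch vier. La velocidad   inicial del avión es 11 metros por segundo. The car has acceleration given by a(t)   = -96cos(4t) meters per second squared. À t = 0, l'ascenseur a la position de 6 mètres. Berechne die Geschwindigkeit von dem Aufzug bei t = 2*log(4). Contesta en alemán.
Wir müssen unsere Gleichung für den Snap s(t) = 3·exp(t/2)/8 3-mal integrieren. Die Stammfunktion von dem Snap ist der Ruck. Mit j(0) = 3/4 erhalten wir j(t) = 3·exp(t/2)/4. Die Stammfunktion von dem Ruck, mit a(0) = 3/2, ergibt die Beschleunigung: a(t) = 3·exp(t/2)/2. Durch Integration von der Beschleunigung und Verwendung der Anfangsbedingung v(0) = 3, erhalten wir v(t) = 3·exp(t/2). Mit v(t) = 3·exp(t/2) und Einsetzen von t = 2*log(4), finden wir v = 12.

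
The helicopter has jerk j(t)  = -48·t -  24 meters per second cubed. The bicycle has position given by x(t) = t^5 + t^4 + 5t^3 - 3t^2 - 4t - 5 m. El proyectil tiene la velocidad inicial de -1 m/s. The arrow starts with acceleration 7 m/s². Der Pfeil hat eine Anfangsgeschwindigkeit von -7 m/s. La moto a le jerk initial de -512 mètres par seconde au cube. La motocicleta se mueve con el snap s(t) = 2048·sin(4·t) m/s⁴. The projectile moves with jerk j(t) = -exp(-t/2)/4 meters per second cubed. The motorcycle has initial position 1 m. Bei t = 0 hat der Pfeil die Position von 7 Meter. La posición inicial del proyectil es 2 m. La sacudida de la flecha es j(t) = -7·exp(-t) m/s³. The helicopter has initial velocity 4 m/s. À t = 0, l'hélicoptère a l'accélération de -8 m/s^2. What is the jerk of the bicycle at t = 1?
We must differentiate our position equation x(t) = t^5 + t^4 + 5·t^3 - 3·t^2 - 4·t - 5 3 times. Taking d/dt of x(t), we find v(t) = 5·t^4 + 4·t^3 + 15·t^2 - 6·t - 4. Differentiating velocity, we get acceleration: a(t) = 20·t^3 + 12·t^2 + 30·t - 6. The derivative of acceleration gives jerk: j(t) = 60·t^2 + 24·t + 30. From the given jerk equation j(t) = 60·t^2 + 24·t + 30, we substitute t = 1 to get j = 114.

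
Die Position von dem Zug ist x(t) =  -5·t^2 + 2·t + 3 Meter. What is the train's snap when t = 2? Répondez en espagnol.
Partiendo de la posición x(t) = -5·t^2 + 2·t + 3, tomamos 4 derivadas. Tomando d/dt de x(t), encontramos v(t) = 2 - 10·t. La derivada de la velocidad da la aceleración: a(t) = -10. Tomando d/dt de a(t), encontramos j(t) = 0. La derivada de la sacudida da el snap: s(t) = 0. Tenemos el snap s(t) = 0. Sustituyendo t = 2: s(2) = 0.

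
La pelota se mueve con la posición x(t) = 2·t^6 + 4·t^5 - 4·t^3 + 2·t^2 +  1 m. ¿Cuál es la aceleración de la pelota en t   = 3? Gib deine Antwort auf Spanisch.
Partiendo de la posición x(t) = 2·t^6 + 4·t^5 - 4·t^3 + 2·t^2 + 1, tomamos 2 derivadas. La derivada de la posición da la velocidad: v(t) = 12·t^5 + 20·t^4 - 12·t^2 + 4·t. La derivada de la velocidad da la aceleración: a(t) = 60·t^4 + 80·t^3 - 24·t + 4. Tenemos la aceleración a(t) = 60·t^4 + 80·t^3 - 24·t + 4. Sustituyendo t = 3: a(3) = 6952.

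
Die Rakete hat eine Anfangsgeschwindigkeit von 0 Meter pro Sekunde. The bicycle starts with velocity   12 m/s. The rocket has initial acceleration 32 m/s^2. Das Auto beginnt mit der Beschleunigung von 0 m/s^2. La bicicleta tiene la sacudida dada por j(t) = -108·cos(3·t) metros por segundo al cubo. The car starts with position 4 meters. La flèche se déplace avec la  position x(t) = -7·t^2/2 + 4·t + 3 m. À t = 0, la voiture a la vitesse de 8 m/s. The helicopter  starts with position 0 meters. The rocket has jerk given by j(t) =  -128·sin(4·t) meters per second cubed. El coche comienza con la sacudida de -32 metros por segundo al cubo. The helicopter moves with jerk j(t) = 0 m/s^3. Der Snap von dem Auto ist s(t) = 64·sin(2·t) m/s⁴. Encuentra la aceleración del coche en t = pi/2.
Debemos encontrar la integral de nuestra ecuación del snap s(t) = 64·sin(2·t) 2 veces. Integrando el snap y usando la condición inicial j(0) = -32, obtenemos j(t) = -32·cos(2·t). Integrando la sacudida y usando la condición inicial a(0) = 0, obtenemos a(t) = -16·sin(2·t). Tenemos la aceleración a(t) = -16·sin(2·t). Sustituyendo t = pi/2: a(pi/2) = 0.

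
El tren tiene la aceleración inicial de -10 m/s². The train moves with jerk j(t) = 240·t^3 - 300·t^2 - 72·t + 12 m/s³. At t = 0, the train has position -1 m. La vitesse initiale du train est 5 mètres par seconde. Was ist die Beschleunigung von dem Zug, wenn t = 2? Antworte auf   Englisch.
Starting from jerk j(t) = 240·t^3 - 300·t^2 - 72·t + 12, we take 1 antiderivative. Finding the antiderivative of j(t) and using a(0) = -10: a(t) = 60·t^4 - 100·t^3 - 36·t^2 + 12·t - 10. We have acceleration a(t) = 60·t^4 - 100·t^3 - 36·t^2 + 12·t - 10. Substituting t = 2: a(2) = 30.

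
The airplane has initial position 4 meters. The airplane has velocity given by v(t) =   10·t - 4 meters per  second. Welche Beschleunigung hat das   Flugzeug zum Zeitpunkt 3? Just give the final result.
Die Beschleunigung bei t = 3 ist a = 10.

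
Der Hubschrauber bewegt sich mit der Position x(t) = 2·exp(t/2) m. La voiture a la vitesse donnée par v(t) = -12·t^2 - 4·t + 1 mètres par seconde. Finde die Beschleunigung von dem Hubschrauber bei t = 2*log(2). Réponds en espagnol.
Para resolver esto, necesitamos tomar 2 derivadas de nuestra ecuación de la posición x(t) = 2·exp(t/2). Derivando la posición, obtenemos la velocidad: v(t) = exp(t/2). La derivada de la velocidad da la aceleración: a(t) = exp(t/2)/2. De la ecuación de la aceleración a(t) = exp(t/2)/2, sustituimos t = 2*log(2) para obtener a = 1.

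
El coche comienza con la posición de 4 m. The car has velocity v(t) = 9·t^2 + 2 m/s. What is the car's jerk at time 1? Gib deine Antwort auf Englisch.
To solve this, we need to take 2 derivatives of our velocity equation v(t) = 9·t^2 + 2. Differentiating velocity, we get acceleration: a(t) = 18·t. The derivative of acceleration gives jerk: j(t) = 18. We have jerk j(t) = 18. Substituting t = 1: j(1) = 18.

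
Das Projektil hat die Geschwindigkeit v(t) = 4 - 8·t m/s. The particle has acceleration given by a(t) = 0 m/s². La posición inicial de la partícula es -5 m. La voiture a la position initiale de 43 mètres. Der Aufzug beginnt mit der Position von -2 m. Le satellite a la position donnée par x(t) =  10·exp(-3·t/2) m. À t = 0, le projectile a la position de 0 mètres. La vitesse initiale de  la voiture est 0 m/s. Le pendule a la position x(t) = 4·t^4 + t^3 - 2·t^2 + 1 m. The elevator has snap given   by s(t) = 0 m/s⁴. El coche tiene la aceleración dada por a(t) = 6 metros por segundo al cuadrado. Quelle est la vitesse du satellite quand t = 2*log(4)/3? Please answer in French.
Pour résoudre ceci, nous devons prendre 1 dérivée de notre équation de la position x(t) = 10·exp(-3·t/2). En prenant d/dt de x(t), nous trouvons v(t) = -15·exp(-3·t/2). En utilisant v(t) = -15·exp(-3·t/2) et en substituant t = 2*log(4)/3, nous trouvons v = -15/4.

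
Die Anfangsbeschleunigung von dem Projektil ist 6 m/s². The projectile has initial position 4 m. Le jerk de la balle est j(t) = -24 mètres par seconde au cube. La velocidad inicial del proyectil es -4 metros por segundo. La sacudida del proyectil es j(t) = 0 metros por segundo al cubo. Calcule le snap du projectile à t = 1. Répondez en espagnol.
Partiendo de la sacudida j(t) = 0, tomamos 1 derivada. Derivando la sacudida, obtenemos el snap: s(t) = 0. Usando s(t) = 0 y sustituyendo t = 1, encontramos s = 0.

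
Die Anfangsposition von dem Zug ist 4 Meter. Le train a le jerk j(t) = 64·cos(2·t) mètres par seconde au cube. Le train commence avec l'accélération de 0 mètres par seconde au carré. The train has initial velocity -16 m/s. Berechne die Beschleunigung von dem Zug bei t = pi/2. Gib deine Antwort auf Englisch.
To find the answer, we compute 1 antiderivative of j(t) = 64·cos(2·t). Taking ∫j(t)dt and applying a(0) = 0, we find a(t) = 32·sin(2·t). From the given acceleration equation a(t) = 32·sin(2·t), we substitute t = pi/2 to get a = 0.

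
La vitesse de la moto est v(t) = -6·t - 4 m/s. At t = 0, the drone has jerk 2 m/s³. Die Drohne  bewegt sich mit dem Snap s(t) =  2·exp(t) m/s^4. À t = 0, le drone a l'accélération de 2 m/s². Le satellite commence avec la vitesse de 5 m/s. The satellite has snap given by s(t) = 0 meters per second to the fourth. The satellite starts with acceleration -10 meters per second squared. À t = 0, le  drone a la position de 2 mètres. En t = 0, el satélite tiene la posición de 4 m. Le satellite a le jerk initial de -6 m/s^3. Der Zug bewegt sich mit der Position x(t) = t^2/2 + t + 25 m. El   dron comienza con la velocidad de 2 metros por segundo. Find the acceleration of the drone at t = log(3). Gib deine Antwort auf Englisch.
To solve this, we need to take 2 antiderivatives of our snap equation s(t) = 2·exp(t). The antiderivative of snap is jerk. Using j(0) = 2, we get j(t) = 2·exp(t). Finding the integral of j(t) and using a(0) = 2: a(t) = 2·exp(t). From the given acceleration equation a(t) = 2·exp(t), we substitute t = log(3) to get a = 6.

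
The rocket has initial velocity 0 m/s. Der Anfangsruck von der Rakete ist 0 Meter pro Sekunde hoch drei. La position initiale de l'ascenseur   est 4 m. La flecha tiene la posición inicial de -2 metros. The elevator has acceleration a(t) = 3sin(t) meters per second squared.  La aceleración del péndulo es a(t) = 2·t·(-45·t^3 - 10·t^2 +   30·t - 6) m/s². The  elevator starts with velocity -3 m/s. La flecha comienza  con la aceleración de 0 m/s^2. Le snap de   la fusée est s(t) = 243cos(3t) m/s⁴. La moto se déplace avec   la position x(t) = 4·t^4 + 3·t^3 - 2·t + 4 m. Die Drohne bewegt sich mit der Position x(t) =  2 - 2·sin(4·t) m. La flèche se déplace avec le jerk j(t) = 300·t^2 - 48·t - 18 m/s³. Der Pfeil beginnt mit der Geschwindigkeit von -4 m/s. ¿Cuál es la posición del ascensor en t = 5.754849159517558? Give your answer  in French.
Nous devons intégrer notre équation de l'accélération a(t) = 3·sin(t) 2 fois. La primitive de l'accélération est la vitesse. En utilisant v(0) = -3, nous obtenons v(t) = -3·cos(t). L'intégrale de la vitesse, avec x(0) = 4, donne la position: x(t) = 4 - 3·sin(t). Nous avons la position x(t) = 4 - 3·sin(t). En substituant t = 5.754849159517558: x(5.754849159517558) = 5.51229117563644.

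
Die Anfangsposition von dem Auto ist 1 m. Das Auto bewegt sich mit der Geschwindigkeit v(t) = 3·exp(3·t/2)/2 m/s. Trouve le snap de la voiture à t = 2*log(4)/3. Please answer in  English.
We must differentiate our velocity equation v(t) = 3·exp(3·t/2)/2 3 times. The derivative of velocity gives acceleration: a(t) = 9·exp(3·t/2)/4. Differentiating acceleration, we get jerk: j(t) = 27·exp(3·t/2)/8. Differentiating jerk, we get snap: s(t) = 81·exp(3·t/2)/16. We have snap s(t) = 81·exp(3·t/2)/16. Substituting t = 2*log(4)/3: s(2*log(4)/3) = 81/4.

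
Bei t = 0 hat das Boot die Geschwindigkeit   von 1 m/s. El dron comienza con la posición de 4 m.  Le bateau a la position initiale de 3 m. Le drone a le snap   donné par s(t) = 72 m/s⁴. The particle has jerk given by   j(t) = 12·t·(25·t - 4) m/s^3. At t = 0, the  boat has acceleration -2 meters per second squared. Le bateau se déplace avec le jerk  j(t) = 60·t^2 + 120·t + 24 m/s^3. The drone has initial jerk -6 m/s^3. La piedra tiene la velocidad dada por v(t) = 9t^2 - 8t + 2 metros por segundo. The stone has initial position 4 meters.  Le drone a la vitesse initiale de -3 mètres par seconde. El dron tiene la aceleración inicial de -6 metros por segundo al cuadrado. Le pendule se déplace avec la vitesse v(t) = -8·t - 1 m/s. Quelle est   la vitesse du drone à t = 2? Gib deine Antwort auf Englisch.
To find the answer, we compute 3 antiderivatives of s(t) = 72. Integrating snap and using the initial condition j(0) = -6, we get j(t) = 72·t - 6. Taking ∫j(t)dt and applying a(0) = -6, we find a(t) = 36·t^2 - 6·t - 6. Integrating acceleration and using the initial condition v(0) = -3, we get v(t) = 12·t^3 - 3·t^2 - 6·t - 3. From the given velocity equation v(t) = 12·t^3 - 3·t^2 - 6·t - 3, we substitute t = 2 to get v = 69.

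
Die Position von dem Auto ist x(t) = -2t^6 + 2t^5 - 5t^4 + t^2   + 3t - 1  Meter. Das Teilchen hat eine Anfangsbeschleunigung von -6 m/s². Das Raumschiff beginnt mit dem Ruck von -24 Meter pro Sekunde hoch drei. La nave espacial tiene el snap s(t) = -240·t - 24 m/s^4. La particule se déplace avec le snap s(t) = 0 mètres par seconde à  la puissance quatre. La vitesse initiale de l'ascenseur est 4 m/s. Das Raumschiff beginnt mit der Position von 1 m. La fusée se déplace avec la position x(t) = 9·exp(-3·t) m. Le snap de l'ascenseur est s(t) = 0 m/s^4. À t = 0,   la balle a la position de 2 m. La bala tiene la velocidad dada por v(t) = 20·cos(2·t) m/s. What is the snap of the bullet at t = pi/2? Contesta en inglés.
To solve this, we need to take 3 derivatives of our velocity equation v(t) = 20·cos(2·t). The derivative of velocity gives acceleration: a(t) = -40·sin(2·t). The derivative of acceleration gives jerk: j(t) = -80·cos(2·t). Taking d/dt of j(t), we find s(t) = 160·sin(2·t). Using s(t) = 160·sin(2·t) and substituting t = pi/2, we find s = 0.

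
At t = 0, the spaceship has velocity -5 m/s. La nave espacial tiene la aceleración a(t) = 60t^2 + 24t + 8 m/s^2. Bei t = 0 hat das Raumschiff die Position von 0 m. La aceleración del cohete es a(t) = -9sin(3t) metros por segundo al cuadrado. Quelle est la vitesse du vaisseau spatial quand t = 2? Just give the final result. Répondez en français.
v(2) = 219.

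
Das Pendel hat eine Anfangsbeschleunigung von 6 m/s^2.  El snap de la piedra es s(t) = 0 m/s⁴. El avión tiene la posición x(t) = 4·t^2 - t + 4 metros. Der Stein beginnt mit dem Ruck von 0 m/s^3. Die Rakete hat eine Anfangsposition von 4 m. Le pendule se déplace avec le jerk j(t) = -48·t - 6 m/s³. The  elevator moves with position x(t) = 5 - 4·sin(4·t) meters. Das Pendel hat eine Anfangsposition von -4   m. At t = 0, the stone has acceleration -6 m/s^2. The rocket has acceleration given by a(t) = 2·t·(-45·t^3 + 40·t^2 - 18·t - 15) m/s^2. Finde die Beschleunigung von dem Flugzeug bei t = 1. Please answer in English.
We must differentiate our position equation x(t) = 4·t^2 - t + 4 2 times. Differentiating position, we get velocity: v(t) = 8·t - 1. The derivative of velocity gives acceleration: a(t) = 8. We have acceleration a(t) = 8. Substituting t = 1: a(1) = 8.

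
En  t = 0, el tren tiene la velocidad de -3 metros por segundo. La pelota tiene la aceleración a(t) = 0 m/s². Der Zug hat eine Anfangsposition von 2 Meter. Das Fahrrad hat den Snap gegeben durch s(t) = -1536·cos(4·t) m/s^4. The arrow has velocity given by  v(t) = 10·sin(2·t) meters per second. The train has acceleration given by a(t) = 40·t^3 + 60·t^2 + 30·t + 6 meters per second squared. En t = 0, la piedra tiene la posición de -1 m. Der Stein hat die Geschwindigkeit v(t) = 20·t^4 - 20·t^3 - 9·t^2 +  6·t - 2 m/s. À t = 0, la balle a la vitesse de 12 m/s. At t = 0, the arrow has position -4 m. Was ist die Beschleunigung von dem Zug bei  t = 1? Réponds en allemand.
Wir haben die Beschleunigung a(t) = 40·t^3 + 60·t^2 + 30·t + 6. Durch Einsetzen von t = 1: a(1) = 136.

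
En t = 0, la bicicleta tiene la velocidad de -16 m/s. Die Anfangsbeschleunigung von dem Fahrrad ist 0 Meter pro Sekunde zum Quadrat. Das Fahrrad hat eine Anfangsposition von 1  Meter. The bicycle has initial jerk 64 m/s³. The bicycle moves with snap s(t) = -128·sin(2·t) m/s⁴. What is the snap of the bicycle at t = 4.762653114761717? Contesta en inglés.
From the given snap equation s(t) = -128·sin(2·t), we substitute t = 4.762653114761717 to get s = 12.8459561347713.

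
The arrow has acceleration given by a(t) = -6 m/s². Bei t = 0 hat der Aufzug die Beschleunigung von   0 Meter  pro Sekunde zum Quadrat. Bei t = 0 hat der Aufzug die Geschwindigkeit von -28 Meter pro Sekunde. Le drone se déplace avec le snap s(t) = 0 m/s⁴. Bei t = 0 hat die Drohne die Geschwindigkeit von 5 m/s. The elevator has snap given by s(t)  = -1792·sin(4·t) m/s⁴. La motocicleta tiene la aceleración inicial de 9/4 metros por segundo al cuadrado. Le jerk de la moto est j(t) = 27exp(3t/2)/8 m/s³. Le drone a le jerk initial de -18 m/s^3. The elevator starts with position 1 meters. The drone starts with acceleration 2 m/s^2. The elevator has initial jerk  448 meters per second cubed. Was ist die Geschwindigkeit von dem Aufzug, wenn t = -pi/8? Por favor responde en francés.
Nous devons trouver l'intégrale de notre équation du snap s(t) = -1792·sin(4·t) 3 fois. En prenant ∫s(t)dt et en appliquant j(0) = 448, nous trouvons j(t) = 448·cos(4·t). En prenant ∫j(t)dt et en appliquant a(0) = 0, nous trouvons a(t) = 112·sin(4·t). En intégrant l'accélération et en utilisant la condition initiale v(0) = -28, nous obtenons v(t) = -28·cos(4·t). En utilisant v(t) = -28·cos(4·t) et en substituant t = -pi/8, nous trouvons v = 0.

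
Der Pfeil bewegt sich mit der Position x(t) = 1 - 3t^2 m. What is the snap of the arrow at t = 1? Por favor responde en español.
Partiendo de la posición x(t) = 1 - 3·t^2, tomamos 4 derivadas. La derivada de la posición da la velocidad: v(t) = -6·t. Derivando la velocidad, obtenemos la aceleración: a(t) = -6. Tomando d/dt de a(t), encontramos j(t) = 0. La derivada de la sacudida da el snap: s(t) = 0. Tenemos el snap s(t) = 0. Sustituyendo t = 1: s(1) = 0.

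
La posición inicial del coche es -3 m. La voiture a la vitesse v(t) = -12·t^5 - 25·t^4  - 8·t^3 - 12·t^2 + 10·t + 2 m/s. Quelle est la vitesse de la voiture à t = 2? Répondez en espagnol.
De la ecuación de la velocidad v(t) = -12·t^5 - 25·t^4 - 8·t^3 - 12·t^2 + 10·t + 2, sustituimos t = 2 para obtener v = -874.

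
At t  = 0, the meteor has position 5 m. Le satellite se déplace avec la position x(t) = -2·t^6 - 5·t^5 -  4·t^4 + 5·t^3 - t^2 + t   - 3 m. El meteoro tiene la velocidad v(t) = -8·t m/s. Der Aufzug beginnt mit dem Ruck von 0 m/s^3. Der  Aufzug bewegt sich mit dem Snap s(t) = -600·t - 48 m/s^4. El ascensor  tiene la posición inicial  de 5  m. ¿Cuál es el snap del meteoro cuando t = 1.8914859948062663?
Debemos derivar nuestra ecuación de la velocidad v(t) = -8·t 3 veces. Derivando la velocidad, obtenemos la aceleración: a(t) = -8. Tomando d/dt de a(t), encontramos j(t) = 0. La derivada de la sacudida da el snap: s(t) = 0. Tenemos el snap s(t) = 0. Sustituyendo t = 1.8914859948062663: s(1.8914859948062663) = 0.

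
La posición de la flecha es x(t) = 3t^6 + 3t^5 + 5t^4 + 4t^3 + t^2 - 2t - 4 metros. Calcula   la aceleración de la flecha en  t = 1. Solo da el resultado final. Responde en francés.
À t = 1, a = 236.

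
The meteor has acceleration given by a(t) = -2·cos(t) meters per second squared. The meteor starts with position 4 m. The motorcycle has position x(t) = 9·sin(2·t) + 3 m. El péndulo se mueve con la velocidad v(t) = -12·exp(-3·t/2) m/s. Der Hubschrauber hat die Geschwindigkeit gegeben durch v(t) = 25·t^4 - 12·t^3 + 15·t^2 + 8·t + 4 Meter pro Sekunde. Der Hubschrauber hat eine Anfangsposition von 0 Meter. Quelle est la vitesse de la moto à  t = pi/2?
Nous devons dériver notre équation de la position x(t) = 9·sin(2·t) + 3 1 fois. La dérivée de la position donne la vitesse: v(t) = 18·cos(2·t). En utilisant v(t) = 18·cos(2·t) et en substituant t = pi/2, nous trouvons v = -18.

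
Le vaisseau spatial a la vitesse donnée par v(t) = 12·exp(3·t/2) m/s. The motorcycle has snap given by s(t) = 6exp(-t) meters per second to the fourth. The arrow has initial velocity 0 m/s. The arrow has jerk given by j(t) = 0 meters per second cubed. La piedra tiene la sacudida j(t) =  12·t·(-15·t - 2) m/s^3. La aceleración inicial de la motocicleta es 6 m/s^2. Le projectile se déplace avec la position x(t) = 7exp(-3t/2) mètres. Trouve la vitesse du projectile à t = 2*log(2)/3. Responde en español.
Para resolver esto, necesitamos tomar 1 derivada de nuestra ecuación de la posición x(t) = 7·exp(-3·t/2). Derivando la posición, obtenemos la velocidad: v(t) = -21·exp(-3·t/2)/2. Tenemos la velocidad v(t) = -21·exp(-3·t/2)/2. Sustituyendo t = 2*log(2)/3: v(2*log(2)/3) = -21/4.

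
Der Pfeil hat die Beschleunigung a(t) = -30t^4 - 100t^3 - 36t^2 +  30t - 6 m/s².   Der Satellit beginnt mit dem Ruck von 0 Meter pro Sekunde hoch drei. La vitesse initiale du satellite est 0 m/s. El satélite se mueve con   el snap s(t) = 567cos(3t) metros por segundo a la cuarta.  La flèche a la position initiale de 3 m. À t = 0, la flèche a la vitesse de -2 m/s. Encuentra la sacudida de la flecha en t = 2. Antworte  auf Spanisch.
Partiendo de la aceleración a(t) = -30·t^4 - 100·t^3 - 36·t^2 + 30·t - 6, tomamos 1 derivada. Derivando la aceleración, obtenemos la sacudida: j(t) = -120·t^3 - 300·t^2 - 72·t + 30. De la ecuación de la sacudida j(t) = -120·t^3 - 300·t^2 - 72·t + 30, sustituimos t = 2 para obtener j = -2274.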